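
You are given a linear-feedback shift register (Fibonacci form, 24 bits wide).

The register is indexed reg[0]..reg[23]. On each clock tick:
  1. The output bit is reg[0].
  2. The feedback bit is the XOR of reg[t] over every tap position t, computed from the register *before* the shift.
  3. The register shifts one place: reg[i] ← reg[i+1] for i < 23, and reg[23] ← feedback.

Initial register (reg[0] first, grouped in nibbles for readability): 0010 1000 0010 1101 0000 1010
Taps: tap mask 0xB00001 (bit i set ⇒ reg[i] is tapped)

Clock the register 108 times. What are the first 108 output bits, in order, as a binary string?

001010000010110100001010100111000100000111001010010111000000000101011000100001110001110111010101101100111001

tick  register→output (feedback)
  0  001010000010110100001010→0 (1)
  1  010100000101101000010101→0 (0)
  2  101000001011010000101010→1 (0)
  3  010000010110100001010100→0 (1)
  4  100000101101000010101001→1 (1)
  5  000001011010000101010011→0 (1)
  6  000010110100001010100111→0 (0)
  7  000101101000010101001110→0 (0)
  8  001011010000101010011100→0 (0)
  9  010110100001010100111000→0 (1)
 10  101101000010101001110001→1 (0)
 11  011010000101010011100010→0 (0)
 12  110100001010100111000100→1 (0)
 13  101000010101001110001000→1 (0)
 14  010000101010011100010000→0 (0)
 15  100001010100111000100000→1 (1)
 16  000010101001110001000001→0 (1)
 17  000101010011100010000011→0 (1)
 18  001010100111000100000111→0 (0)
 19  010101001110001000001110→0 (0)
 20  101010011100010000011100→1 (1)
 21  010100111000100000111001→0 (0)
 22  101001110001000001110010→1 (1)
 23  010011100010000011100101→0 (0)
 24  100111000100000111001010→1 (0)
 25  001110001000001110010100→0 (1)
 26  011100010000011100101001→0 (0)
 27  111000100000111001010010→1 (1)
 28  110001000001110010100101→1 (1)
 29  100010000011100101001011→1 (1)
 30  000100000111001010010111→0 (0)
 31  001000001110010100101110→0 (0)
 32  010000011100101001011100→0 (0)
 33  100000111001010010111000→1 (0)
 34  000001110010100101110000→0 (0)
 35  000011100101001011100000→0 (0)
 36  000111001010010111000000→0 (0)
 37  001110010100101110000000→0 (0)
 38  011100101001011100000000→0 (0)
 39  111001010010111000000000→1 (1)
 40  110010100101110000000001→1 (0)
 41  100101001011100000000010→1 (1)
 42  001010010111000000000101→0 (0)
 43  010100101110000000001010→0 (1)
 44  101001011100000000010101→1 (1)
 45  010010111000000000101011→0 (0)
 46  100101110000000001010110→1 (0)
 47  001011100000000010101100→0 (0)
 48  010111000000000101011000→0 (1)
 49  101110000000001010110001→1 (0)
 50  011100000000010101100010→0 (0)
 51  111000000000101011000100→1 (0)
 52  110000000001010110001000→1 (0)
 53  100000000010101100010000→1 (1)
 54  000000000101011000100001→0 (1)
 55  000000001010110001000011→0 (1)
 56  000000010101100010000111→0 (0)
 57  000000101011000100001110→0 (0)
 58  000001010110001000011100→0 (0)
 59  000010101100010000111000→0 (1)
 60  000101011000100001110001→0 (1)
 61  001010110001000011100011→0 (1)
 62  010101100010000111000111→0 (0)
 63  101011000100001110001110→1 (1)
 64  010110001000011100011101→0 (1)
 65  101100010000111000111011→1 (1)
 66  011000100001110001110111→0 (0)
 67  110001000011100011101110→1 (1)
 68  100010000111000111011101→1 (0)
 69  000100001110001110111010→0 (1)
 70  001000011100011101110101→0 (0)
 71  010000111000111011101010→0 (1)
 72  100001110001110111010101→1 (1)
 73  000011100011101110101011→0 (0)
 74  000111000111011101010110→0 (1)
 75  001110001110111010101101→0 (1)
 76  011100011101110101011011→0 (0)
 77  111000111011101010110110→1 (0)
 78  110001110111010101101100→1 (1)
 79  100011101110101011011001→1 (1)
 80  000111011101010110110011→0 (1)
 81  001110111010101101100111→0 (0)
 82  011101110101011011001110→0 (0)
 83  111011101010110110011100→1 (1)
 84  110111010101101100111001→1 (1)
 85  101110101011011001110011→1 (0)
 86  011101010110110011100110→0 (1)
 87  111010101101100111001101→1 (0)
 88  110101011011001110011010→1 (0)
 89  101010110110011100110100→1 (0)
 90  010101101100111001101000→0 (1)
 91  101011011001110011010001→1 (0)
 92  010110110011100110100010→0 (0)
 93  101101100111001101000100→1 (0)
 94  011011001110011010001000→0 (1)
 95  110110011100110100010001→1 (0)
 96  101100111001101000100010→1 (1)
 97  011001110011010001000101→0 (0)
 98  110011100110100010001010→1 (0)
 99  100111001101000100010100→1 (0)
100  001110011010001000101000→0 (1)
101  011100110100010001010001→0 (1)
102  111001101000100010100011→1 (0)
103  110011010001000101000110→1 (0)
104  100110100010001010001100→1 (1)
105  001101000100010100011001→0 (0)
106  011010001000101000110010→0 (0)
107  110100010001010001100100→1 (0)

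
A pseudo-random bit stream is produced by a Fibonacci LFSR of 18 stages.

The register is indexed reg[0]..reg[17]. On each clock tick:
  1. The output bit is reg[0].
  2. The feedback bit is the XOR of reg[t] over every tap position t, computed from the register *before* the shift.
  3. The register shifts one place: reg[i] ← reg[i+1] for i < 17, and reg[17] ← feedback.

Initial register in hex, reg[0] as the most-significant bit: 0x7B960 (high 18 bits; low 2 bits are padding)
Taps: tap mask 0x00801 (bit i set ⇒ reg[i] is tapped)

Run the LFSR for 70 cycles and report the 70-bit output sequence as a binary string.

tick  register→output (feedback)
  0  011110111001011000→0 (1)
  1  111101110010110001→1 (1)
  2  111011100101100011→1 (0)
  3  110111001011000110→1 (0)
  4  101110010110001100→1 (1)
  5  011100101100011001→0 (0)
  6  111001011000110010→1 (1)
  7  110010110001100101→1 (0)
  8  100101100011001010→1 (0)
  9  001011000110010100→0 (0)
 10  010110001100101000→0 (0)
 11  101100011001010000→1 (0)
 12  011000110010100000→0 (0)
 13  110001100101000000→1 (0)
 14  100011001010000000→1 (1)
 15  000110010100000001→0 (0)
 16  001100101000000010→0 (0)
 17  011001010000000100→0 (0)
 18  110010100000001000→1 (1)
 19  100101000000010001→1 (1)
 20  001010000000100011→0 (0)
 21  010100000001000110→0 (1)
 22  101000000010001101→1 (1)
 23  010000000100011011→0 (0)
 24  100000001000110110→1 (1)
 25  000000010001101101→0 (1)
 26  000000100011011011→0 (1)
 27  000001000110110111→0 (0)
 28  000010001101101110→0 (1)
 29  000100011011011101→0 (1)
 30  001000110110111011→0 (0)
 31  010001101101110110→0 (1)
 32  100011011011101101→1 (0)
 33  000110110111011010→0 (1)
 34  001101101110110101→0 (0)
 35  011011011101101010→0 (1)
 36  110110111011010101→1 (0)
 37  101101110110101010→1 (1)
 38  011011101101010101→0 (1)
 39  110111011010101011→1 (1)
 40  101110110101010111→1 (0)
 41  011101101010101110→0 (0)
 42  111011010101011100→1 (0)
 43  110110101010111000→1 (1)
 44  101101010101110001→1 (0)
 45  011010101011100010→0 (1)
 46  110101010111000101→1 (0)
 47  101010101110001010→1 (1)
 48  010101011100010101→0 (0)
 49  101010111000101010→1 (1)
 50  010101110001010101→0 (1)
 51  101011100010101011→1 (1)
 52  010111000101010111→0 (1)
 53  101110001010101111→1 (1)
 54  011100010101011111→0 (1)
 55  111000101010111111→1 (1)
 56  110001010101111111→1 (0)
 57  100010101011111110→1 (0)
 58  000101010111111100→0 (1)
 59  001010101111111001→0 (1)
 60  010101011111110011→0 (1)
 61  101010111111100111→1 (0)
 62  010101111111001110→0 (1)
 63  101011111110011101→1 (1)
 64  010111111100111011→0 (0)
 65  101111111001110110→1 (0)
 66  011111110011101100→0 (1)
 67  111111100111011001→1 (0)
 68  111111001110110010→1 (1)
 69  111110011101100101→1 (0)

0111101110010110001100101000000010001101101110110101010111000101010111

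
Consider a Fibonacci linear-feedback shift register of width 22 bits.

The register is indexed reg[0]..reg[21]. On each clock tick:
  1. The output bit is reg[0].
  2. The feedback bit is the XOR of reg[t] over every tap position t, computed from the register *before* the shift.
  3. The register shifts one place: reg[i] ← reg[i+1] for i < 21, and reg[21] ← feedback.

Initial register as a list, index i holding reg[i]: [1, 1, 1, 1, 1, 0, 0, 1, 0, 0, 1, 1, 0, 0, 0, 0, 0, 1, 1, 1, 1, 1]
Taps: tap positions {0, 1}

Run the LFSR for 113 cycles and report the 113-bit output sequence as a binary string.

tick  register→output (feedback)
  0  1111100100110000011111→1 (0)
  1  1111001001100000111110→1 (0)
  2  1110010011000001111100→1 (0)
  3  1100100110000011111000→1 (0)
  4  1001001100000111110000→1 (1)
  5  0010011000001111100001→0 (0)
  6  0100110000011111000010→0 (1)
  7  1001100000111110000101→1 (1)
  8  0011000001111100001011→0 (0)
  9  0110000011111000010110→0 (1)
 10  1100000111110000101101→1 (0)
 11  1000001111100001011010→1 (1)
 12  0000011111000010110101→0 (0)
 13  0000111110000101101010→0 (0)
 14  0001111100001011010100→0 (0)
 15  0011111000010110101000→0 (0)
 16  0111110000101101010000→0 (1)
 17  1111100001011010100001→1 (0)
 18  1111000010110101000010→1 (0)
 19  1110000101101010000100→1 (0)
 20  1100001011010100001000→1 (0)
 21  1000010110101000010000→1 (1)
 22  0000101101010000100001→0 (0)
 23  0001011010100001000010→0 (0)
 24  0010110101000010000100→0 (0)
 25  0101101010000100001000→0 (1)
 26  1011010100001000010001→1 (1)
 27  0110101000010000100011→0 (1)
 28  1101010000100001000111→1 (0)
 29  1010100001000010001110→1 (1)
 30  0101000010000100011101→0 (1)
 31  1010000100001000111011→1 (1)
 32  0100001000010001110111→0 (1)
 33  1000010000100011101111→1 (1)
 34  0000100001000111011111→0 (0)
 35  0001000010001110111110→0 (0)
 36  0010000100011101111100→0 (0)
 37  0100001000111011111000→0 (1)
 38  1000010001110111110001→1 (1)
 39  0000100011101111100011→0 (0)
 40  0001000111011111000110→0 (0)
 41  0010001110111110001100→0 (0)
 42  0100011101111100011000→0 (1)
 43  1000111011111000110001→1 (1)
 44  0001110111110001100011→0 (0)
 45  0011101111100011000110→0 (0)
 46  0111011111000110001100→0 (1)
 47  1110111110001100011001→1 (0)
 48  1101111100011000110010→1 (0)
 49  1011111000110001100100→1 (1)
 50  0111110001100011001001→0 (1)
 51  1111100011000110010011→1 (0)
 52  1111000110001100100110→1 (0)
 53  1110001100011001001100→1 (0)
 54  1100011000110010011000→1 (0)
 55  1000110001100100110000→1 (1)
 56  0001100011001001100001→0 (0)
 57  0011000110010011000010→0 (0)
 58  0110001100100110000100→0 (1)
 59  1100011001001100001001→1 (0)
 60  1000110010011000010010→1 (1)
 61  0001100100110000100101→0 (0)
 62  0011001001100001001010→0 (0)
 63  0110010011000010010100→0 (1)
 64  1100100110000100101001→1 (0)
 65  1001001100001001010010→1 (1)
 66  0010011000010010100101→0 (0)
 67  0100110000100101001010→0 (1)
 68  1001100001001010010101→1 (1)
 69  0011000010010100101011→0 (0)
 70  0110000100101001010110→0 (1)
 71  1100001001010010101101→1 (0)
 72  1000010010100101011010→1 (1)
 73  0000100101001010110101→0 (0)
 74  0001001010010101101010→0 (0)
 75  0010010100101011010100→0 (0)
 76  0100101001010110101000→0 (1)
 77  1001010010101101010001→1 (1)
 78  0010100101011010100011→0 (0)
 79  0101001010110101000110→0 (1)
 80  1010010101101010001101→1 (1)
 81  0100101011010100011011→0 (1)
 82  1001010110101000110111→1 (1)
 83  0010101101010001101111→0 (0)
 84  0101011010100011011110→0 (1)
 85  1010110101000110111101→1 (1)
 86  0101101010001101111011→0 (1)
 87  1011010100011011110111→1 (1)
 88  0110101000110111101111→0 (1)
 89  1101010001101111011111→1 (0)
 90  1010100011011110111110→1 (1)
 91  0101000110111101111101→0 (1)
 92  1010001101111011111011→1 (1)
 93  0100011011110111110111→0 (1)
 94  1000110111101111101111→1 (1)
 95  0001101111011111011111→0 (0)
 96  0011011110111110111110→0 (0)
 97  0110111101111101111100→0 (1)
 98  1101111011111011111001→1 (0)
 99  1011110111110111110010→1 (1)
100  0111101111101111100101→0 (1)
101  1111011111011111001011→1 (0)
102  1110111110111110010110→1 (0)
103  1101111101111100101100→1 (0)
104  1011111011111001011000→1 (1)
105  0111110111110010110001→0 (1)
106  1111101111100101100011→1 (0)
107  1111011111001011000110→1 (0)
108  1110111110010110001100→1 (0)
109  1101111100101100011000→1 (0)
110  1011111001011000110000→1 (1)
111  0111110010110001100001→0 (1)
112  1111100101100011000011→1 (0)

11111001001100000111110000101101010000100001000111011111000110001100100110000100101001010110101000110111101111101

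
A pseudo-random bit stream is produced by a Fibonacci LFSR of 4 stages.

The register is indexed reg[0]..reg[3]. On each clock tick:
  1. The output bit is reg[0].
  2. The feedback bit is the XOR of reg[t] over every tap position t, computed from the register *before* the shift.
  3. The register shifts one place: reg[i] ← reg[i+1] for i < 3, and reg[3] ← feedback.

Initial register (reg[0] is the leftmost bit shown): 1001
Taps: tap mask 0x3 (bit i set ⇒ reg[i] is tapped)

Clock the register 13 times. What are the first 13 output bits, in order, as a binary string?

1001101011110

k : reg_k → out_k, fb_k
0: 1001 → 1, fb=1
1: 0011 → 0, fb=0
2: 0110 → 0, fb=1
3: 1101 → 1, fb=0
4: 1010 → 1, fb=1
5: 0101 → 0, fb=1
6: 1011 → 1, fb=1
7: 0111 → 0, fb=1
8: 1111 → 1, fb=0
9: 1110 → 1, fb=0
10: 1100 → 1, fb=0
11: 1000 → 1, fb=1
12: 0001 → 0, fb=0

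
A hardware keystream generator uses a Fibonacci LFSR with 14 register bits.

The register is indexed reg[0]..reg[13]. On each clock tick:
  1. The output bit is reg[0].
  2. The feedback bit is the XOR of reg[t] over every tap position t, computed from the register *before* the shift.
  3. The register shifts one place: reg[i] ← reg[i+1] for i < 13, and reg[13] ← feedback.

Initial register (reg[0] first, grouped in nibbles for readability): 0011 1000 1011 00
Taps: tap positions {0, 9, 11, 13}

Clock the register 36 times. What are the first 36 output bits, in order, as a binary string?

001110001011001000100101100110100000

k : reg_k → out_k, fb_k
0: 00111000101100 → 0, fb=1
1: 01110001011001 → 0, fb=0
2: 11100010110010 → 1, fb=0
3: 11000101100100 → 1, fb=0
4: 10001011001000 → 1, fb=1
5: 00010110010001 → 0, fb=0
6: 00101100100010 → 0, fb=0
7: 01011001000100 → 0, fb=1
8: 10110010001001 → 1, fb=0
9: 01100100010010 → 0, fb=1
10: 11001000100101 → 1, fb=1
11: 10010001001011 → 1, fb=0
12: 00100010010110 → 0, fb=0
13: 01000100101100 → 0, fb=1
14: 10001001011001 → 1, fb=1
15: 00010010110011 → 0, fb=0
16: 00100101100110 → 0, fb=1
17: 01001011001101 → 0, fb=0
18: 10010110011010 → 1, fb=0
19: 00101100110100 → 0, fb=0
20: 01011001101000 → 0, fb=0
21: 10110011010000 → 1, fb=0
22: 01100110100000 → 0, fb=0
23: 11001101000000 → 1, fb=1
24: 10011010000001 → 1, fb=0
25: 00110100000010 → 0, fb=0
26: 01101000000100 → 0, fb=1
27: 11010000001001 → 1, fb=0
28: 10100000010010 → 1, fb=0
29: 01000000100100 → 0, fb=1
30: 10000001001001 → 1, fb=0
31: 00000010010010 → 0, fb=1
32: 00000100100101 → 0, fb=0
33: 00001001001010 → 0, fb=0
34: 00010010010100 → 0, fb=0
35: 00100100101000 → 0, fb=0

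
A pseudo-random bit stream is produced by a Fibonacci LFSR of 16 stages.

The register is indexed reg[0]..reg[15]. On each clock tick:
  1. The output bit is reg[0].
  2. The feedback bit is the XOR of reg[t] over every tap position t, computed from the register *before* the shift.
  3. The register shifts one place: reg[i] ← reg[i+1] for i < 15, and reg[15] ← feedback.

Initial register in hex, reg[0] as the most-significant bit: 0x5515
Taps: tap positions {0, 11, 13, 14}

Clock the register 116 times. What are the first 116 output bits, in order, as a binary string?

01010101000101010001100011110000101000011010000111101001101101110110011110011111100010001111100100101111100100110001

tick  register→output (feedback)
  0  0101010100010101→0 (0)
  1  1010101000101010→1 (0)
  2  0101010001010100→0 (0)
  3  1010100010101000→1 (1)
  4  0101000101010001→0 (1)
  5  1010001010100011→1 (0)
  6  0100010101000110→0 (0)
  7  1000101010001100→1 (0)
  8  0001010100011000→0 (1)
  9  0010101000110001→0 (1)
 10  0101010001100011→0 (1)
 11  1010100011000111→1 (1)
 12  0101000110001111→0 (0)
 13  1010001100011110→1 (0)
 14  0100011000111100→0 (0)
 15  1000110001111000→1 (0)
 16  0001100011110000→0 (1)
 17  0011000111100001→0 (0)
 18  0110001111000010→0 (1)
 19  1100011110000101→1 (0)
 20  1000111100001010→1 (0)
 21  0001111000010100→0 (0)
 22  0011110000101000→0 (0)
 23  0111100001010000→0 (1)
 24  1111000010100001→1 (1)
 25  1110000101000011→1 (0)
 26  1100001010000110→1 (1)
 27  1000010100001101→1 (0)
 28  0000101000011010→0 (0)
 29  0001010000110100→0 (0)
 30  0010100001101000→0 (0)
 31  0101000011010000→0 (1)
 32  1010000110100001→1 (1)
 33  0100001101000011→0 (1)
 34  1000011010000111→1 (1)
 35  0000110100001111→0 (0)
 36  0001101000011110→0 (1)
 37  0011010000111101→0 (0)
 38  0110100001111010→0 (0)
 39  1101000011110100→1 (1)
 40  1010000111101001→1 (1)
 41  0100001111010011→0 (0)
 42  1000011110100110→1 (1)
 43  0000111101001101→0 (1)
 44  0001111010011011→0 (0)
 45  0011110100110110→0 (1)
 46  0111101001101101→0 (1)
 47  1111010011011011→1 (1)
 48  1110100110110111→1 (0)
 49  1101001101101110→1 (1)
 50  1010011011011101→1 (1)
 51  0100110110111011→0 (0)
 52  1001101101110110→1 (0)
 53  0011011011101100→0 (1)
 54  0110110111011001→0 (1)
 55  1101101110110011→1 (1)
 56  1011011101100111→1 (1)
 57  0110111011001111→0 (0)
 58  1101110110011110→1 (0)
 59  1011101100111100→1 (1)
 60  0111011001111001→0 (1)
 61  1110110011110011→1 (1)
 62  1101100111100111→1 (1)
 63  1011001111001111→1 (1)
 64  0110011110011111→0 (1)
 65  1100111100111111→1 (0)
 66  1001111001111110→1 (0)
 67  0011110011111100→0 (0)
 68  0111100111111000→0 (1)
 69  1111001111110001→1 (0)
 70  1110011111100010→1 (0)
 71  1100111111000100→1 (0)
 72  1001111110001000→1 (1)
 73  0011111100010001→0 (1)
 74  0111111000100011→0 (1)
 75  1111110001000111→1 (1)
 76  1111100010001111→1 (1)
 77  1111000100011111→1 (0)
 78  1110001000111110→1 (0)
 79  1100010001111100→1 (1)
 80  1000100011111001→1 (0)
 81  0001000111110010→0 (0)
 82  0010001111100100→0 (1)
 83  0100011111001001→0 (0)
 84  1000111110010010→1 (1)
 85  0001111100100101→0 (1)
 86  0011111001001011→0 (1)
 87  0111110010010111→0 (1)
 88  1111100100101111→1 (1)
 89  1111001001011111→1 (0)
 90  1110010010111110→1 (0)
 91  1100100101111100→1 (1)
 92  1001001011111001→1 (0)
 93  0010010111110010→0 (0)
 94  0100101111100100→0 (1)
 95  1001011111001001→1 (1)
 96  0010111110010011→0 (0)
 97  0101111100100110→0 (0)
 98  1011111001001100→1 (0)
 99  0111110010011000→0 (1)
100  1111100100110001→1 (0)
101  1111001001100010→1 (0)
102  1110010011000100→1 (0)
103  1100100110001000→1 (1)
104  1001001100010001→1 (0)
105  0010011000100010→0 (1)
106  0100110001000101→0 (1)
107  1001100010001011→1 (0)
108  0011000100010110→0 (1)
109  0110001000101101→0 (1)
110  1100010001011011→1 (1)
111  1000100010110111→1 (0)
112  0001000101101110→0 (0)
113  0010001011011100→0 (0)
114  0100010110111000→0 (1)
115  1000101101110001→1 (0)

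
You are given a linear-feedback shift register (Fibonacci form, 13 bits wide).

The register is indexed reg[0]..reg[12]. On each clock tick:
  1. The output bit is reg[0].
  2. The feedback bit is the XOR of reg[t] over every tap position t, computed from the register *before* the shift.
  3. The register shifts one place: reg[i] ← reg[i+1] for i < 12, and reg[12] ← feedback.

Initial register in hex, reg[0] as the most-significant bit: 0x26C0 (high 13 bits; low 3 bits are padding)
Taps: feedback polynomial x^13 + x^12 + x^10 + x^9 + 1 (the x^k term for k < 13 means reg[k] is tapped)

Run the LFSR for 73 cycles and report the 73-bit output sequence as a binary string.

step | reg (before) | out | fb
   0 | 0010011011000 | 0 | 1
   1 | 0100110110001 | 0 | 1
   2 | 1001101100011 | 1 | 0
   3 | 0011011000110 | 0 | 1
   4 | 0110110001101 | 0 | 1
   5 | 1101100011011 | 1 | 1
   6 | 1011000110111 | 1 | 1
   7 | 0110001101111 | 0 | 1
   8 | 1100011011111 | 1 | 0
   9 | 1000110111110 | 1 | 1
  10 | 0001101111101 | 0 | 1
  11 | 0011011111011 | 0 | 0
  12 | 0110111110110 | 0 | 1
  13 | 1101111101101 | 1 | 0
  14 | 1011111011010 | 1 | 0
  15 | 0111110110100 | 0 | 1
  16 | 1111101101001 | 1 | 1
  17 | 1111011010011 | 1 | 0
  18 | 1110110100110 | 1 | 0
  19 | 1101101001100 | 1 | 1
  20 | 1011010011001 | 1 | 1
  21 | 0110100110011 | 0 | 1
  22 | 1101001100111 | 1 | 1
  23 | 1010011001111 | 1 | 0
  24 | 0100110011110 | 0 | 0
  25 | 1001100111100 | 1 | 1
  26 | 0011001111001 | 0 | 0
  27 | 0110011110010 | 0 | 0
  28 | 1100111100100 | 1 | 0
  29 | 1001111001000 | 1 | 0
  30 | 0011110010000 | 0 | 0
  31 | 0111100100000 | 0 | 0
  32 | 1111001000000 | 1 | 1
  33 | 1110010000001 | 1 | 0
  34 | 1100100000010 | 1 | 1
  35 | 1001000000101 | 1 | 1
  36 | 0010000001011 | 0 | 0
  37 | 0100000010110 | 0 | 1
  38 | 1000000101101 | 1 | 0
  39 | 0000001011010 | 0 | 1
  40 | 0000010110101 | 0 | 0
  41 | 0000101101010 | 0 | 1
  42 | 0001011010101 | 0 | 0
  43 | 0010110101010 | 0 | 1
  44 | 0101101010101 | 0 | 0
  45 | 1011010101010 | 1 | 0
  46 | 0110101010100 | 0 | 1
  47 | 1101010101001 | 1 | 1
  48 | 1010101010011 | 1 | 0
  49 | 0101010100110 | 0 | 1
  50 | 1010101001101 | 1 | 0
  51 | 0101010011010 | 0 | 1
  52 | 1010100110101 | 1 | 1
  53 | 0101001101011 | 0 | 0
  54 | 1010011010110 | 1 | 0
  55 | 0100110101100 | 0 | 0
  56 | 1001101011000 | 1 | 0
  57 | 0011010110000 | 0 | 0
  58 | 0110101100000 | 0 | 0
  59 | 1101011000000 | 1 | 1
  60 | 1010110000001 | 1 | 0
  61 | 0101100000010 | 0 | 0
  62 | 1011000000100 | 1 | 0
  63 | 0110000001000 | 0 | 1
  64 | 1100000010001 | 1 | 0
  65 | 1000000100010 | 1 | 1
  66 | 0000001000101 | 0 | 0
  67 | 0000010001010 | 0 | 1
  68 | 0000100010101 | 0 | 0
  69 | 0001000101010 | 0 | 1
  70 | 0010001010101 | 0 | 0
  71 | 0100010101010 | 0 | 1
  72 | 1000101010101 | 1 | 1

0010011011000110111110110100110011110010000001011010101010011010110000001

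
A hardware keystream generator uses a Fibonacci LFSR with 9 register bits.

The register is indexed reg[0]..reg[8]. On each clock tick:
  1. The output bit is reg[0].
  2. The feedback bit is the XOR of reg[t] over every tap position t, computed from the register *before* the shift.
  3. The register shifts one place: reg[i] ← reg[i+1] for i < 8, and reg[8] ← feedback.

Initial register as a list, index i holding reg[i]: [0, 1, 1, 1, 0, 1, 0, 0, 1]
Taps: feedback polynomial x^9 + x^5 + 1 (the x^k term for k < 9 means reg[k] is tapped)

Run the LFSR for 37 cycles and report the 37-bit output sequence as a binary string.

0111010011110101001010000001010101011

k : reg_k → out_k, fb_k
0: 011101001 → 0, fb=1
1: 111010011 → 1, fb=1
2: 110100111 → 1, fb=1
3: 101001111 → 1, fb=0
4: 010011110 → 0, fb=1
5: 100111101 → 1, fb=0
6: 001111010 → 0, fb=1
7: 011110101 → 0, fb=0
8: 111101010 → 1, fb=0
9: 111010100 → 1, fb=1
10: 110101001 → 1, fb=0
11: 101010010 → 1, fb=1
12: 010100101 → 0, fb=0
13: 101001010 → 1, fb=0
14: 010010100 → 0, fb=0
15: 100101000 → 1, fb=0
16: 001010000 → 0, fb=0
17: 010100000 → 0, fb=0
18: 101000000 → 1, fb=1
19: 010000001 → 0, fb=0
20: 100000010 → 1, fb=1
21: 000000101 → 0, fb=0
22: 000001010 → 0, fb=1
23: 000010101 → 0, fb=0
24: 000101010 → 0, fb=1
25: 001010101 → 0, fb=0
26: 010101010 → 0, fb=1
27: 101010101 → 1, fb=1
28: 010101011 → 0, fb=1
29: 101010111 → 1, fb=1
30: 010101111 → 0, fb=1
31: 101011111 → 1, fb=0
32: 010111110 → 0, fb=1
33: 101111101 → 1, fb=0
34: 011111010 → 0, fb=1
35: 111110101 → 1, fb=1
36: 111101011 → 1, fb=0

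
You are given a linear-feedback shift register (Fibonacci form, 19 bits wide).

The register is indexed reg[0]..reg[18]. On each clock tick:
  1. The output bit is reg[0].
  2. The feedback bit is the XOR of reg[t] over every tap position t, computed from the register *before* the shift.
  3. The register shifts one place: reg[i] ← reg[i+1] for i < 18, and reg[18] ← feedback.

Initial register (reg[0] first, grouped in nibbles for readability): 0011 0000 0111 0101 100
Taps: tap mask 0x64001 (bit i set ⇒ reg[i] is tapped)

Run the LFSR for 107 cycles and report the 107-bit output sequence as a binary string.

step | reg (before) | out | fb
   0 | 0011000001110101100 | 0 | 0
   1 | 0110000011101011000 | 0 | 1
   2 | 1100000111010110001 | 1 | 1
   3 | 1000001110101100011 | 1 | 1
   4 | 0000011101011000111 | 0 | 0
   5 | 0000111010110001110 | 0 | 1
   6 | 0001110101100011101 | 0 | 0
   7 | 0011101011000111010 | 0 | 0
   8 | 0111010110001110100 | 0 | 1
   9 | 1110101100011101001 | 1 | 0
  10 | 1101011000111010010 | 1 | 1
  11 | 1010110001110100101 | 1 | 0
  12 | 0101100011101001010 | 0 | 1
  13 | 1011000111010010101 | 1 | 1
  14 | 0110001110100101011 | 0 | 0
  15 | 1100011101001010110 | 1 | 1
  16 | 1000111010010101101 | 1 | 0
  17 | 0001110100101011010 | 0 | 0
  18 | 0011101001010110100 | 0 | 1
  19 | 0111010010101101001 | 0 | 1
  20 | 1110100101011010011 | 1 | 0
  21 | 1101001010110100110 | 1 | 0
  22 | 1010010101101001100 | 1 | 1
  23 | 0100101011010011001 | 0 | 0
  24 | 1001010110100110010 | 1 | 1
  25 | 0010101101001100101 | 0 | 1
  26 | 0101011010011001011 | 0 | 0
  27 | 1010110100110010110 | 1 | 1
  28 | 0101101001100101101 | 0 | 1
  29 | 1011010011001011011 | 1 | 0
  30 | 0110100110010110110 | 0 | 0
  31 | 1101001100101101100 | 1 | 1
  32 | 1010011001011011001 | 1 | 1
  33 | 0100110010110110011 | 0 | 1
  34 | 1001100101101100111 | 1 | 1
  35 | 0011001011011001111 | 0 | 0
  36 | 0110010110110011110 | 0 | 0
  37 | 1100101101100111100 | 1 | 0
  38 | 1001011011001111000 | 1 | 0
  39 | 0010110110011110000 | 0 | 1
  40 | 0101101100111100001 | 0 | 1
  41 | 1011011001111000011 | 1 | 1
  42 | 0110110011110000111 | 0 | 0
  43 | 1101100111100001110 | 1 | 0
  44 | 1011001111000011100 | 1 | 0
  45 | 0110011110000111000 | 0 | 1
  46 | 1100111100001110001 | 1 | 1
  47 | 1001111000011100011 | 1 | 1
  48 | 0011110000111000111 | 0 | 0
  49 | 0111100001110001110 | 0 | 1
  50 | 1111000011100011101 | 1 | 1
  51 | 1110000111000111011 | 1 | 0
  52 | 1100001110001110110 | 1 | 1
  53 | 1000011100011101101 | 1 | 0
  54 | 0000111000111011010 | 0 | 0
  55 | 0001110001110110100 | 0 | 1
  56 | 0011100011101101001 | 0 | 1
  57 | 0111000111011010011 | 0 | 1
  58 | 1110001110110100111 | 1 | 1
  59 | 1100011101101001111 | 1 | 1
  60 | 1000111011010011111 | 1 | 0
  61 | 0001110110100111110 | 0 | 0
  62 | 0011101101001111100 | 0 | 1
  63 | 0111011010011111001 | 0 | 0
  64 | 1110110100111110010 | 1 | 1
  65 | 1101101001111100101 | 1 | 0
  66 | 1011010011111001010 | 1 | 0
  67 | 0110100111110010100 | 0 | 1
  68 | 1101001111100101001 | 1 | 0
  69 | 1010011111001010010 | 1 | 1
  70 | 0100111110010100101 | 0 | 1
  71 | 1001111100101001011 | 1 | 1
  72 | 0011111001010010111 | 0 | 1
  73 | 0111110010100101111 | 0 | 0
  74 | 1111100101001011110 | 1 | 1
  75 | 1111001010010111101 | 1 | 1
  76 | 1110010100101111011 | 1 | 0
  77 | 1100101001011110110 | 1 | 1
  78 | 1001010010111101101 | 1 | 0
  79 | 0010100101111011010 | 0 | 0
  80 | 0101001011110110100 | 0 | 1
  81 | 1010010111101101001 | 1 | 0
  82 | 0100101111011010010 | 0 | 0
  83 | 1001011110110100100 | 1 | 1
  84 | 0010111101101001001 | 0 | 1
  85 | 0101111011010010011 | 0 | 1
  86 | 1011110110100100111 | 1 | 1
  87 | 0111101101001001111 | 0 | 0
  88 | 1111011010010011110 | 1 | 1
  89 | 1110110100100111101 | 1 | 1
  90 | 1101101001001111011 | 1 | 0
  91 | 1011010010011110110 | 1 | 1
  92 | 0110100100111101101 | 0 | 1
  93 | 1101001001111011011 | 1 | 0
  94 | 1010010011110110110 | 1 | 1
  95 | 0100100111101101101 | 0 | 1
  96 | 1001001111011011011 | 1 | 0
  97 | 0010011110110110110 | 0 | 0
  98 | 0100111101101101100 | 0 | 0
  99 | 1001111011011011000 | 1 | 0
 100 | 0011110110110110000 | 0 | 1
 101 | 0111101101101100001 | 0 | 1
 102 | 1111011011011000011 | 1 | 1
 103 | 1110110110110000111 | 1 | 1
 104 | 1101101101100001111 | 1 | 1
 105 | 1011011011000011111 | 1 | 0
 106 | 0110110110000111110 | 0 | 0

00110000011101011000111010010101101001100101101100111100001110001110110100111110010100101111011010010011110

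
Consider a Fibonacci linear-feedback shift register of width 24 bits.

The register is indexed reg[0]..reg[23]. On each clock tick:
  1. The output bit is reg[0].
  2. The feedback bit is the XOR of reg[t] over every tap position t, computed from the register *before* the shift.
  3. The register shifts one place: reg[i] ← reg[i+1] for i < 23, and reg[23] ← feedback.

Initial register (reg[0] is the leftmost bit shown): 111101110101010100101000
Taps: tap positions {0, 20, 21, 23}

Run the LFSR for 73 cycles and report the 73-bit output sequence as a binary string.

1111011101010101001010000101000001101011010110110000000001000101001101001

tick  register→output (feedback)
  0  111101110101010100101000→1 (0)
  1  111011101010101001010000→1 (1)
  2  110111010101010010100001→1 (0)
  3  101110101010100101000010→1 (1)
  4  011101010101001010000101→0 (0)
  5  111010101010010100001010→1 (0)
  6  110101010100101000010100→1 (0)
  7  101010101001010000101000→1 (0)
  8  010101010010100001010000→0 (0)
  9  101010100101000010100000→1 (1)
 10  010101001010000101000001→0 (1)
 11  101010010100001010000011→1 (0)
 12  010100101000010100000110→0 (1)
 13  101001010000101000001101→1 (0)
 14  010010100001010000011010→0 (1)
 15  100101000010100000110101→1 (1)
 16  001010000101000001101011→0 (0)
 17  010100001010000011010110→0 (1)
 18  101000010100000110101101→1 (0)
 19  010000101000001101011010→0 (1)
 20  100001010000011010110101→1 (1)
 21  000010100000110101101011→0 (0)
 22  000101000001101011010110→0 (1)
 23  001010000011010110101101→0 (1)
 24  010100000110101101011011→0 (0)
 25  101000001101011010110110→1 (0)
 26  010000011010110101101100→0 (0)
 27  100000110101101011011000→1 (0)
 28  000001101011010110110000→0 (0)
 29  000011010110101101100000→0 (0)
 30  000110101101011011000000→0 (0)
 31  001101011010110110000000→0 (0)
 32  011010110101101100000000→0 (0)
 33  110101101011011000000000→1 (1)
 34  101011010110110000000001→1 (0)
 35  010110101101100000000010→0 (0)
 36  101101011011000000000100→1 (0)
 37  011010110110000000001000→0 (1)
 38  110101101100000000010001→1 (0)
 39  101011011000000000100010→1 (1)
 40  010110110000000001000101→0 (0)
 41  101101100000000010001010→1 (0)
 42  011011000000000100010100→0 (1)
 43  110110000000001000101001→1 (1)
 44  101100000000010001010011→1 (0)
 45  011000000000100010100110→0 (1)
 46  110000000001000101001101→1 (0)
 47  100000000010001010011010→1 (0)
 48  000000000100010100110100→0 (1)
 49  000000001000101001101001→0 (0)
 50  000000010001010011010010→0 (0)
 51  000000100010100110100100→0 (1)
 52  000001000101001101001001→0 (0)
 53  000010001010011010010010→0 (0)
 54  000100010100110100100100→0 (1)
 55  001000101001101001001001→0 (0)
 56  010001010011010010010010→0 (0)
 57  100010100110100100100100→1 (0)
 58  000101001101001001001000→0 (1)
 59  001010011010010010010001→0 (1)
 60  010100110100100100100011→0 (1)
 61  101001101001001001000111→1 (1)
 62  010011010010010010001111→0 (1)
 63  100110100100100100011111→1 (0)
 64  001101001001001000111110→0 (0)
 65  011010010010010001111100→0 (0)
 66  110100100100100011111000→1 (0)
 67  101001001001000111110000→1 (1)
 68  010010010010001111100001→0 (1)
 69  100100100100011111000011→1 (0)
 70  001001001000111110000110→0 (1)
 71  010010010001111100001101→0 (1)
 72  100100100011111000011011→1 (1)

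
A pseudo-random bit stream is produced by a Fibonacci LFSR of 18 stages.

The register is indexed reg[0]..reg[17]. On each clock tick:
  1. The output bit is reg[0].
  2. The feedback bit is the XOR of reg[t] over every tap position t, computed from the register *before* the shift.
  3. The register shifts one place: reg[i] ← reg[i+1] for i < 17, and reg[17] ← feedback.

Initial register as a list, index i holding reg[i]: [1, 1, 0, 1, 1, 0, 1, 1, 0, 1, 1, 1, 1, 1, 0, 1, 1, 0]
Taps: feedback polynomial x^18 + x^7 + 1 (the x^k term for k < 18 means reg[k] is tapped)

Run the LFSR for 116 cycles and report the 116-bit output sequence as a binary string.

tick  register→output (feedback)
  0  110110110111110110→1 (0)
  1  101101101111101100→1 (1)
  2  011011011111011001→0 (1)
  3  110110111110110011→1 (0)
  4  101101111101100110→1 (0)
  5  011011111011001100→0 (1)
  6  110111110110011001→1 (0)
  7  101111101100110010→1 (1)
  8  011111011001100101→0 (1)
  9  111110110011001011→1 (0)
 10  111101100110010110→1 (1)
 11  111011001100101101→1 (1)
 12  110110011001011011→1 (0)
 13  101100110010110110→1 (0)
 14  011001100101101100→0 (0)
 15  110011001011011000→1 (1)
 16  100110010110110001→1 (0)
 17  001100101101100010→0 (0)
 18  011001011011000100→0 (1)
 19  110010110110001001→1 (0)
 20  100101101100010010→1 (1)
 21  001011011000100101→0 (1)
 22  010110110001001011→0 (1)
 23  101101100010010111→1 (1)
 24  011011000100101111→0 (0)
 25  110110001001011110→1 (1)
 26  101100010010111101→1 (0)
 27  011000100101111010→0 (0)
 28  110001001011110100→1 (1)
 29  100010010111101001→1 (0)
 30  000100101111010010→0 (0)
 31  001001011110100100→0 (1)
 32  010010111101001001→0 (1)
 33  100101111010010011→1 (0)
 34  001011110100100110→0 (1)
 35  010111101001001101→0 (0)
 36  101111010010011010→1 (0)
 37  011110100100110100→0 (0)
 38  111101001001101000→1 (1)
 39  111010010011010001→1 (0)
 40  110100100110100010→1 (1)
 41  101001001101000101→1 (1)
 42  010010011010001011→0 (1)
 43  100100110100010111→1 (0)
 44  001001101000101110→0 (0)
 45  010011010001011100→0 (1)
 46  100110100010111001→1 (1)
 47  001101000101110011→0 (0)
 48  011010001011100110→0 (0)
 49  110100010111001100→1 (0)
 50  101000101110011000→1 (1)
 51  010001011100110001→0 (1)
 52  100010111001100011→1 (0)
 53  000101110011000110→0 (1)
 54  001011100110001101→0 (0)
 55  010111001100011010→0 (0)
 56  101110011000110100→1 (0)
 57  011100110001101000→0 (1)
 58  111001100011010001→1 (1)
 59  110011000110100011→1 (1)
 60  100110001101000111→1 (1)
 61  001100011010001111→0 (1)
 62  011000110100011111→0 (1)
 63  110001101000111111→1 (1)
 64  100011010001111111→1 (0)
 65  000110100011111110→0 (0)
 66  001101000111111100→0 (0)
 67  011010001111111000→0 (0)
 68  110100011111110000→1 (0)
 69  101000111111100000→1 (0)
 70  010001111111000000→0 (1)
 71  100011111110000001→1 (0)
 72  000111111100000010→0 (1)
 73  001111111000000101→0 (1)
 74  011111110000001011→0 (1)
 75  111111100000010111→1 (1)
 76  111111000000101111→1 (1)
 77  111110000001011111→1 (1)
 78  111100000010111111→1 (1)
 79  111000000101111111→1 (1)
 80  110000001011111111→1 (1)
 81  100000010111111111→1 (0)
 82  000000101111111110→0 (0)
 83  000001011111111100→0 (1)
 84  000010111111111001→0 (1)
 85  000101111111110011→0 (1)
 86  001011111111100111→0 (1)
 87  010111111111001111→0 (1)
 88  101111111110011111→1 (0)
 89  011111111100111110→0 (1)
 90  111111111001111101→1 (0)
 91  111111110011111010→1 (0)
 92  111111100111110100→1 (1)
 93  111111001111101001→1 (1)
 94  111110011111010011→1 (0)
 95  111100111110100110→1 (0)
 96  111001111101001100→1 (0)
 97  110011111010011000→1 (0)
 98  100111110100110000→1 (0)
 99  001111101001100000→0 (0)
100  011111010011000000→0 (1)
101  111110100110000001→1 (1)
102  111101001100000011→1 (1)
103  111010011000000111→1 (0)
104  110100110000001110→1 (0)
105  101001100000011100→1 (1)
106  010011000000111001→0 (0)
107  100110000001110010→1 (1)
108  001100000011100101→0 (0)
109  011000000111001010→0 (0)
110  110000001110010100→1 (1)
111  100000011100101001→1 (0)
112  000000111001010010→0 (1)
113  000001110010100101→0 (1)
114  000011100101001011→0 (0)
115  000111001010010110→0 (0)

11011011011111011001100101101100010010111101001001101000101110011000110100011111110000001011111111100111110100110000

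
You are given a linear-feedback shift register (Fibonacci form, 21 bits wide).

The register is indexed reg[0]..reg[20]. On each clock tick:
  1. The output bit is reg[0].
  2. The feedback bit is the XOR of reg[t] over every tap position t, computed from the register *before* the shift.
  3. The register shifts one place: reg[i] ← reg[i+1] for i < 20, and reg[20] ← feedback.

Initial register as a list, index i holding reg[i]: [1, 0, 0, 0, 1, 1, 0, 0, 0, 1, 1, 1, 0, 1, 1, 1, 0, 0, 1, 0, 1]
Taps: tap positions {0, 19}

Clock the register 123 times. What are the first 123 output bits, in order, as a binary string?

100011000111011100101111100000110110000100110000000111000000101101010101100000000100100010001111111111010000010100110011001

k : reg_k → out_k, fb_k
0: 100011000111011100101 → 1, fb=1
1: 000110001110111001011 → 0, fb=1
2: 001100011101110010111 → 0, fb=1
3: 011000111011100101111 → 0, fb=1
4: 110001110111001011111 → 1, fb=0
5: 100011101110010111110 → 1, fb=0
6: 000111011100101111100 → 0, fb=0
7: 001110111001011111000 → 0, fb=0
8: 011101110010111110000 → 0, fb=0
9: 111011100101111100000 → 1, fb=1
10: 110111001011111000001 → 1, fb=1
11: 101110010111110000011 → 1, fb=0
12: 011100101111100000110 → 0, fb=1
13: 111001011111000001101 → 1, fb=1
14: 110010111110000011011 → 1, fb=0
15: 100101111100000110110 → 1, fb=0
16: 001011111000001101100 → 0, fb=0
17: 010111110000011011000 → 0, fb=0
18: 101111100000110110000 → 1, fb=1
19: 011111000001101100001 → 0, fb=0
20: 111110000011011000010 → 1, fb=0
21: 111100000110110000100 → 1, fb=1
22: 111000001101100001001 → 1, fb=1
23: 110000011011000010011 → 1, fb=0
24: 100000110110000100110 → 1, fb=0
25: 000001101100001001100 → 0, fb=0
26: 000011011000010011000 → 0, fb=0
27: 000110110000100110000 → 0, fb=0
28: 001101100001001100000 → 0, fb=0
29: 011011000010011000000 → 0, fb=0
30: 110110000100110000000 → 1, fb=1
31: 101100001001100000001 → 1, fb=1
32: 011000010011000000011 → 0, fb=1
33: 110000100110000000111 → 1, fb=0
34: 100001001100000001110 → 1, fb=0
35: 000010011000000011100 → 0, fb=0
36: 000100110000000111000 → 0, fb=0
37: 001001100000001110000 → 0, fb=0
38: 010011000000011100000 → 0, fb=0
39: 100110000000111000000 → 1, fb=1
40: 001100000001110000001 → 0, fb=0
41: 011000000011100000010 → 0, fb=1
42: 110000000111000000101 → 1, fb=1
43: 100000001110000001011 → 1, fb=0
44: 000000011100000010110 → 0, fb=1
45: 000000111000000101101 → 0, fb=0
46: 000001110000001011010 → 0, fb=1
47: 000011100000010110101 → 0, fb=0
48: 000111000000101101010 → 0, fb=1
49: 001110000001011010101 → 0, fb=0
50: 011100000010110101010 → 0, fb=1
51: 111000000101101010101 → 1, fb=1
52: 110000001011010101011 → 1, fb=0
53: 100000010110101010110 → 1, fb=0
54: 000000101101010101100 → 0, fb=0
55: 000001011010101011000 → 0, fb=0
56: 000010110101010110000 → 0, fb=0
57: 000101101010101100000 → 0, fb=0
58: 001011010101011000000 → 0, fb=0
59: 010110101010110000000 → 0, fb=0
60: 101101010101100000000 → 1, fb=1
61: 011010101011000000001 → 0, fb=0
62: 110101010110000000010 → 1, fb=0
63: 101010101100000000100 → 1, fb=1
64: 010101011000000001001 → 0, fb=0
65: 101010110000000010010 → 1, fb=0
66: 010101100000000100100 → 0, fb=0
67: 101011000000001001000 → 1, fb=1
68: 010110000000010010001 → 0, fb=0
69: 101100000000100100010 → 1, fb=0
70: 011000000001001000100 → 0, fb=0
71: 110000000010010001000 → 1, fb=1
72: 100000000100100010001 → 1, fb=1
73: 000000001001000100011 → 0, fb=1
74: 000000010010001000111 → 0, fb=1
75: 000000100100010001111 → 0, fb=1
76: 000001001000100011111 → 0, fb=1
77: 000010010001000111111 → 0, fb=1
78: 000100100010001111111 → 0, fb=1
79: 001001000100011111111 → 0, fb=1
80: 010010001000111111111 → 0, fb=1
81: 100100010001111111111 → 1, fb=0
82: 001000100011111111110 → 0, fb=1
83: 010001000111111111101 → 0, fb=0
84: 100010001111111111010 → 1, fb=0
85: 000100011111111110100 → 0, fb=0
86: 001000111111111101000 → 0, fb=0
87: 010001111111111010000 → 0, fb=0
88: 100011111111110100000 → 1, fb=1
89: 000111111111101000001 → 0, fb=0
90: 001111111111010000010 → 0, fb=1
91: 011111111110100000101 → 0, fb=0
92: 111111111101000001010 → 1, fb=0
93: 111111111010000010100 → 1, fb=1
94: 111111110100000101001 → 1, fb=1
95: 111111101000001010011 → 1, fb=0
96: 111111010000010100110 → 1, fb=0
97: 111110100000101001100 → 1, fb=1
98: 111101000001010011001 → 1, fb=1
99: 111010000010100110011 → 1, fb=0
100: 110100000101001100110 → 1, fb=0
101: 101000001010011001100 → 1, fb=1
102: 010000010100110011001 → 0, fb=0
103: 100000101001100110010 → 1, fb=0
104: 000001010011001100100 → 0, fb=0
105: 000010100110011001000 → 0, fb=0
106: 000101001100110010000 → 0, fb=0
107: 001010011001100100000 → 0, fb=0
108: 010100110011001000000 → 0, fb=0
109: 101001100110010000000 → 1, fb=1
110: 010011001100100000001 → 0, fb=0
111: 100110011001000000010 → 1, fb=0
112: 001100110010000000100 → 0, fb=0
113: 011001100100000001000 → 0, fb=0
114: 110011001000000010000 → 1, fb=1
115: 100110010000000100001 → 1, fb=1
116: 001100100000001000011 → 0, fb=1
117: 011001000000010000111 → 0, fb=1
118: 110010000000100001111 → 1, fb=0
119: 100100000001000011110 → 1, fb=0
120: 001000000010000111100 → 0, fb=0
121: 010000000100001111000 → 0, fb=0
122: 100000001000011110000 → 1, fb=1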